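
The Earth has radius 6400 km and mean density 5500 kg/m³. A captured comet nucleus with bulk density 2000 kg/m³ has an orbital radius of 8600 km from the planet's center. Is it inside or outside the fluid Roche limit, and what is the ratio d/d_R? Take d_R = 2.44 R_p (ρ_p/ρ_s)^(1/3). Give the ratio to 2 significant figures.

inside; d/d_R ≈ 0.39

d_R = 2.44 × (6400 km) × (5500/2000)^(1/3) = 21880 km
d/d_R = (8600) / (21880) = 0.39
Since d/d_R < 1, the body is inside the Roche limit.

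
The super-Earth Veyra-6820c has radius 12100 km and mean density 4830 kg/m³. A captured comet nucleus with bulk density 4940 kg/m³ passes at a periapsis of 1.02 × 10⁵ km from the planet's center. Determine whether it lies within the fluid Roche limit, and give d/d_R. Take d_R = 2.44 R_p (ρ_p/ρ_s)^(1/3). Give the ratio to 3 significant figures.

d_R = 2.44 × (12100 km) × (4830/4940)^(1/3) = 29300 km
d/d_R = (1.02 × 10⁵) / (29300) = 3.48
Since d/d_R > 1, the body is outside the Roche limit.

outside; d/d_R ≈ 3.48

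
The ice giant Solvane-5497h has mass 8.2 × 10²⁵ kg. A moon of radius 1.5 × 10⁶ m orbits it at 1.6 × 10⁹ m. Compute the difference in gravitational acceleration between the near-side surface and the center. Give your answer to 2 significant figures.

4.0 × 10⁻⁶ m/s²

a_tidal = 2GMr/d³
        = 2 × (6.674 × 10⁻¹¹) × (8.2 × 10²⁵) × (1.5 × 10⁶) / (1.6 × 10⁹)³
        = 4.0 × 10⁻⁶ m/s²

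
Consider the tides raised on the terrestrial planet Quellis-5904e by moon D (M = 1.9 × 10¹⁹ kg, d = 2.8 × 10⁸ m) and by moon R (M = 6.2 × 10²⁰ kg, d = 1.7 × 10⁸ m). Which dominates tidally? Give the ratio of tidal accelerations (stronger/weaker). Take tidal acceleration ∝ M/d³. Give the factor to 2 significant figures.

Tidal acceleration ∝ M/d³, so compare M/d³ for each.
Moon D: (1.9 × 10¹⁹) / (2.8 × 10⁸)³ = 8.655 × 10⁻⁷
Moon R: (6.2 × 10²⁰) / (1.7 × 10⁸)³ = 1.262 × 10⁻⁴
Ratio (larger/smaller) = 150

Moon R, by a factor of ≈ 150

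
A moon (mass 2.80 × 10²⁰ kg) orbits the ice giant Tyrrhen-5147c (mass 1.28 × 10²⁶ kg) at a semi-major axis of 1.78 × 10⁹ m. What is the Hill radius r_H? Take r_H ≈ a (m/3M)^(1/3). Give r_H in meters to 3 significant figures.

1.60 × 10⁷ m

r_H ≈ a (m/3M)^(1/3)
    = (1.78 × 10⁹) × (2.80 × 10²⁰ / (3 × 1.28 × 10²⁶))^(1/3)
    = 1.60 × 10⁷ m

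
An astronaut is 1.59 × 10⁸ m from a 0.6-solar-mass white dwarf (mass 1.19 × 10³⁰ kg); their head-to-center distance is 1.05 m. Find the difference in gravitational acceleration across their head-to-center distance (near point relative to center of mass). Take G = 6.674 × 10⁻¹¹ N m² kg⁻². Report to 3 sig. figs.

4.15 × 10⁻⁵ m/s²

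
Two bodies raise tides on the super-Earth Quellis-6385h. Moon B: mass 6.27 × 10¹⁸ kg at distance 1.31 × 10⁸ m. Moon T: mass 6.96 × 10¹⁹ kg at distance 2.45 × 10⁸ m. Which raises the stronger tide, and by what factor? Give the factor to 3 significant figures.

Moon T, by a factor of ≈ 1.70

Tidal acceleration ∝ M/d³, so compare M/d³ for each.
Moon B: (6.27 × 10¹⁸) / (1.31 × 10⁸)³ = 2.789 × 10⁻⁶
Moon T: (6.96 × 10¹⁹) / (2.45 × 10⁸)³ = 4.733 × 10⁻⁶
Ratio (larger/smaller) = 1.70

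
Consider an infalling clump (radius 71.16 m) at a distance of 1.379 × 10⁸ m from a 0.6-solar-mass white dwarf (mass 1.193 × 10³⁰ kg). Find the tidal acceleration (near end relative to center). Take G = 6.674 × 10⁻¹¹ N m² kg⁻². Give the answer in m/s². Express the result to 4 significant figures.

Differencing GM/(d−r)² and GM/d² to first order in r/d gives 2GMr/d³.
Δa = 2GMr/d³
   = 2 × (6.674 × 10⁻¹¹) × (1.193 × 10³⁰) × (71.16) / (1.379 × 10⁸)³
   = 4.321 × 10⁻³ m/s²

4.321 × 10⁻³ m/s²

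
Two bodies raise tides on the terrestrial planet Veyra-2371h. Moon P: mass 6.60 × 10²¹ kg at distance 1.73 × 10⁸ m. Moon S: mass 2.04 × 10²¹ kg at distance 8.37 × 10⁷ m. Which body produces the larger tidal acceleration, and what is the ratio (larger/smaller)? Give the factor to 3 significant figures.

Tidal stretch scales as M/d³; compute that for each body.
Moon P: (6.60 × 10²¹) / (1.73 × 10⁸)³ = 1.275 × 10⁻³
Moon S: (2.04 × 10²¹) / (8.37 × 10⁷)³ = 3.479 × 10⁻³
Ratio (larger/smaller) = 2.73

Moon S, by a factor of ≈ 2.73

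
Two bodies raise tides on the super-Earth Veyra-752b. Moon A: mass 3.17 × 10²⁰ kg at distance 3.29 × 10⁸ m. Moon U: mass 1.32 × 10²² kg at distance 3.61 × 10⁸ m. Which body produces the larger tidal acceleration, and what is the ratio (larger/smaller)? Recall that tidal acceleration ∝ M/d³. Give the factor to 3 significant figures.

Moon U, by a factor of ≈ 31.5

Tidal stretch scales as M/d³; compute that for each body.
Moon A: (3.17 × 10²⁰) / (3.29 × 10⁸)³ = 8.902 × 10⁻⁶
Moon U: (1.32 × 10²²) / (3.61 × 10⁸)³ = 2.806 × 10⁻⁴
Ratio (larger/smaller) = 31.5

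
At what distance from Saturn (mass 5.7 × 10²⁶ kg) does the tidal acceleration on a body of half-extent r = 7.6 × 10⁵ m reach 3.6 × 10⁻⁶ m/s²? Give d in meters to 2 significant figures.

2.5 × 10⁹ m

2GMr/d³ = a_tidal  ⇒  d = (2GMr / a_tidal)^(1/3)
d = (2 × 6.674×10⁻¹¹ × (5.7 × 10²⁶) × (7.6 × 10⁵) / (3.6 × 10⁻⁶))^(1/3)
  = 2.5 × 10⁹ m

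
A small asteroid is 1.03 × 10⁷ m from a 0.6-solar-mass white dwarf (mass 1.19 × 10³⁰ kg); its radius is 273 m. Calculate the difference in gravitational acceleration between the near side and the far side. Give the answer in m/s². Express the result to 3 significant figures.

7.94 × 10¹ m/s²

Near-to-far spans 2r, so the tidal difference is twice the near-to-center value: 4GMr/d³.
Δg = 4GMr/d³
   = 4 × (6.674 × 10⁻¹¹) × (1.19 × 10³⁰) × (273) / (1.03 × 10⁷)³
   = 7.94 × 10¹ m/s²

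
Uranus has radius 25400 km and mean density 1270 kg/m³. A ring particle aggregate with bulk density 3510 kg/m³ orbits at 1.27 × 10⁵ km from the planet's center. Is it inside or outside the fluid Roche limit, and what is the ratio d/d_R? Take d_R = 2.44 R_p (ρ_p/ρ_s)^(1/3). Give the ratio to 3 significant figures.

outside; d/d_R ≈ 2.88

d_R = 2.44 × (25400 km) × (1270/3510)^(1/3) = 44160 km
d/d_R = (1.27 × 10⁵) / (44160) = 2.88
Since d/d_R > 1, the body is outside the Roche limit.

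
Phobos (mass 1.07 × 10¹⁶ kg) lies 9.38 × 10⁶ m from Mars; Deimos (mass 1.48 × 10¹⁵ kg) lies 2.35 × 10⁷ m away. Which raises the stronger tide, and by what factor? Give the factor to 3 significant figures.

Phobos, by a factor of ≈ 114

Tidal stretch scales as M/d³; compute that for each body.
Phobos: (1.07 × 10¹⁶) / (9.38 × 10⁶)³ = 1.297 × 10⁻⁵
Deimos: (1.48 × 10¹⁵) / (2.35 × 10⁷)³ = 1.140 × 10⁻⁷
Ratio (larger/smaller) = 114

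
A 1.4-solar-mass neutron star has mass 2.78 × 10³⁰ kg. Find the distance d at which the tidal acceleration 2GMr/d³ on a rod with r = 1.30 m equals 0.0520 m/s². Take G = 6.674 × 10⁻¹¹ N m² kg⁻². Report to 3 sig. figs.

2GMr/d³ = a_tidal  ⇒  d = (2GMr / a_tidal)^(1/3)
d = (2 × 6.674×10⁻¹¹ × (2.78 × 10³⁰) × (1.30) / (0.0520))^(1/3)
  = 2.10 × 10⁷ m

2.10 × 10⁷ m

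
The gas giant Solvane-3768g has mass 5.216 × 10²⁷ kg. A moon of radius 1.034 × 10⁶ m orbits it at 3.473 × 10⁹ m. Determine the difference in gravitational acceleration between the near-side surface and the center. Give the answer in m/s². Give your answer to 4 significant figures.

1.719 × 10⁻⁵ m/s²

Δg = 2GMr/d³
   = 2 × (6.674 × 10⁻¹¹) × (5.216 × 10²⁷) × (1.034 × 10⁶) / (3.473 × 10⁹)³
   = 1.719 × 10⁻⁵ m/s²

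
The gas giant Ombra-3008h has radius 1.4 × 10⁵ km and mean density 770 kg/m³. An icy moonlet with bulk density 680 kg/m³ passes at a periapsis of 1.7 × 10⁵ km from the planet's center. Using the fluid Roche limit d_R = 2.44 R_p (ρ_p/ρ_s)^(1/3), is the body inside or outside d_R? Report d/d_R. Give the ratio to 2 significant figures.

d_R = 2.44 × (1.4 × 10⁵ km) × (770/680)^(1/3) = 3.561 × 10⁵ km
d/d_R = (1.7 × 10⁵) / (3.561 × 10⁵) = 0.48
Since d/d_R < 1, the body is inside the Roche limit.

inside; d/d_R ≈ 0.48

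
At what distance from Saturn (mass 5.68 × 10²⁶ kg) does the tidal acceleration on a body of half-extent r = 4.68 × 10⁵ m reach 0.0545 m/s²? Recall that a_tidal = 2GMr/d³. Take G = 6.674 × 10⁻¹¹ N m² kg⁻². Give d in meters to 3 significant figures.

8.67 × 10⁷ m

2GMr/d³ = a_tidal  ⇒  d = (2GMr / a_tidal)^(1/3)
d = (2 × 6.674×10⁻¹¹ × (5.68 × 10²⁶) × (4.68 × 10⁵) / (0.0545))^(1/3)
  = 8.67 × 10⁷ m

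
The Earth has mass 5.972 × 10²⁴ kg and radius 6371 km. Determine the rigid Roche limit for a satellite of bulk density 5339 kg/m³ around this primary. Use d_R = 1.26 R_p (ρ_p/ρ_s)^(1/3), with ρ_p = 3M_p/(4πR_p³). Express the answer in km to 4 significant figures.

8114 km

ρ_p = 3M_p/(4πR_p³) = 3 × (5.972 × 10²⁴) / (4π × (6.371 × 10⁶ m)³) = 5513 kg/m³
d_R = 1.26 × 6371 km × (5513/5339)^(1/3)
    = 8114 km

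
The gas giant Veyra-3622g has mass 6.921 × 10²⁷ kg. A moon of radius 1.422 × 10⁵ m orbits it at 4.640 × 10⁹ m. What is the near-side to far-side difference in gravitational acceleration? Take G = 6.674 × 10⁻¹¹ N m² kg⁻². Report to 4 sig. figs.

Δa = 4GMr/d³
   = 4 × (6.674 × 10⁻¹¹) × (6.921 × 10²⁷) × (1.422 × 10⁵) / (4.640 × 10⁹)³
   = 2.630 × 10⁻⁶ m/s²

2.630 × 10⁻⁶ m/s²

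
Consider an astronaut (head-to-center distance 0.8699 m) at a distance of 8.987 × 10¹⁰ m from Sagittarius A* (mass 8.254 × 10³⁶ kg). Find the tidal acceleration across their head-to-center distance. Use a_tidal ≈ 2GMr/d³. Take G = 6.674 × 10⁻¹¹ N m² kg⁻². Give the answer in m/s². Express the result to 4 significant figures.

1.320 × 10⁻⁶ m/s²

Δa = 2GMr/d³
   = 2 × (6.674 × 10⁻¹¹) × (8.254 × 10³⁶) × (0.8699) / (8.987 × 10¹⁰)³
   = 1.320 × 10⁻⁶ m/s²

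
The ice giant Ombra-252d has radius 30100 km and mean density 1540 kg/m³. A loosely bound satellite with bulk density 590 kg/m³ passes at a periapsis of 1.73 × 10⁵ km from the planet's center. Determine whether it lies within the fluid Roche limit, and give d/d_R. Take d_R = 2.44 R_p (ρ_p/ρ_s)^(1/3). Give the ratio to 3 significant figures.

d_R = 2.44 × (30100 km) × (1540/590)^(1/3) = 1.011 × 10⁵ km
d/d_R = (1.73 × 10⁵) / (1.011 × 10⁵) = 1.71
Since d/d_R > 1, the body is outside the Roche limit.

outside; d/d_R ≈ 1.71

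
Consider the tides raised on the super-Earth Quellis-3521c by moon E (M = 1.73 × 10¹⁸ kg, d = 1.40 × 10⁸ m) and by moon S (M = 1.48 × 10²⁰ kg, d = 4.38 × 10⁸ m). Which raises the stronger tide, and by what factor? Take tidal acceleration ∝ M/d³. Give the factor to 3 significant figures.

Moon S, by a factor of ≈ 2.79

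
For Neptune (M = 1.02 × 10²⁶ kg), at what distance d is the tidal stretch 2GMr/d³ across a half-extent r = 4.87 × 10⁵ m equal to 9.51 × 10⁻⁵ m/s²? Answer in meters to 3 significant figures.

4.12 × 10⁸ m

2GMr/d³ = a_tidal  ⇒  d = (2GMr / a_tidal)^(1/3)
d = (2 × 6.674×10⁻¹¹ × (1.02 × 10²⁶) × (4.87 × 10⁵) / (9.51 × 10⁻⁵))^(1/3)
  = 4.12 × 10⁸ m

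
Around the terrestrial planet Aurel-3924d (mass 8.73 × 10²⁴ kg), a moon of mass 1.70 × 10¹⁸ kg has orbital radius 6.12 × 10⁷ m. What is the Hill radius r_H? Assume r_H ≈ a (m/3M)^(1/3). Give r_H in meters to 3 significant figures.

2.46 × 10⁵ m

r_H ≈ a (m/3M)^(1/3)
    = (6.12 × 10⁷) × (1.70 × 10¹⁸ / (3 × 8.73 × 10²⁴))^(1/3)
    = 2.46 × 10⁵ m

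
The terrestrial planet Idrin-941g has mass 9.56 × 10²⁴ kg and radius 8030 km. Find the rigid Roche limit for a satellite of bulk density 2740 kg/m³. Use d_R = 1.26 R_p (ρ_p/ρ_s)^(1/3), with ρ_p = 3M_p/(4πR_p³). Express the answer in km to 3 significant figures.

ρ_p = 3M_p/(4πR_p³) = 3 × (9.56 × 10²⁴) / (4π × (8.03 × 10⁶ m)³) = 4410 kg/m³
d_R = 1.26 × 8030 km × (4410/2740)^(1/3)
    = 11900 km

11900 km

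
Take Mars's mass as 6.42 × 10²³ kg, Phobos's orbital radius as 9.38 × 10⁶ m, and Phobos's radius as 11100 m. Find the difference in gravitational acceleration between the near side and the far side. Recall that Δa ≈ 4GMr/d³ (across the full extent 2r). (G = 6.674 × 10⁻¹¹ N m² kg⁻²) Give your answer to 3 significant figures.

2.31 × 10⁻³ m/s²

Δa = 4GMr/d³
   = 4 × (6.674 × 10⁻¹¹) × (6.42 × 10²³) × (11100) / (9.38 × 10⁶)³
   = 2.31 × 10⁻³ m/s²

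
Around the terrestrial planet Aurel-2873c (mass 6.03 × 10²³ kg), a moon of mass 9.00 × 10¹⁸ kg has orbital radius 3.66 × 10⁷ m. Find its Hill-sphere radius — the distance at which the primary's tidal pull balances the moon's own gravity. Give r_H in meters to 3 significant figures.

6.25 × 10⁵ m

r_H ≈ a (m/3M)^(1/3)
    = (3.66 × 10⁷) × (9.00 × 10¹⁸ / (3 × 6.03 × 10²³))^(1/3)
    = 6.25 × 10⁵ m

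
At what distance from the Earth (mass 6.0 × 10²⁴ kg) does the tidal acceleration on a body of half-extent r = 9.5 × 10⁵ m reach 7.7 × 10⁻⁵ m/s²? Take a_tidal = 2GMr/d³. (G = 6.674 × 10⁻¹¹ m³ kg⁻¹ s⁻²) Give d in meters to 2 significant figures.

2GMr/d³ = a_tidal  ⇒  d = (2GMr / a_tidal)^(1/3)
d = (2 × 6.674×10⁻¹¹ × (6.0 × 10²⁴) × (9.5 × 10⁵) / (7.7 × 10⁻⁵))^(1/3)
  = 2.1 × 10⁸ m

2.1 × 10⁸ m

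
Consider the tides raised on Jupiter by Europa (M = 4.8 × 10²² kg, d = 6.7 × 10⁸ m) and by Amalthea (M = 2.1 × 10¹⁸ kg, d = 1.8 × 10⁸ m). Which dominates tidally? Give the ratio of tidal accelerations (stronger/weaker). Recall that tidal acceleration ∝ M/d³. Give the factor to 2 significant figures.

Compare M/d³ for the two perturbers:
Europa: (4.8 × 10²²) / (6.7 × 10⁸)³ = 1.596 × 10⁻⁴
Amalthea: (2.1 × 10¹⁸) / (1.8 × 10⁸)³ = 3.601 × 10⁻⁷
Ratio (larger/smaller) = 440

Europa, by a factor of ≈ 440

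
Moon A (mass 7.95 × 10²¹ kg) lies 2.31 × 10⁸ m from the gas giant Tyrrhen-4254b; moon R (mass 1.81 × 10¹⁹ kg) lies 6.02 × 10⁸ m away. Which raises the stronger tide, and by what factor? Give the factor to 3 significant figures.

Moon A, by a factor of ≈ 7770

Tidal stretch scales as M/d³; compute that for each body.
Moon A: (7.95 × 10²¹) / (2.31 × 10⁸)³ = 6.450 × 10⁻⁴
Moon R: (1.81 × 10¹⁹) / (6.02 × 10⁸)³ = 8.296 × 10⁻⁸
Ratio (larger/smaller) = 7770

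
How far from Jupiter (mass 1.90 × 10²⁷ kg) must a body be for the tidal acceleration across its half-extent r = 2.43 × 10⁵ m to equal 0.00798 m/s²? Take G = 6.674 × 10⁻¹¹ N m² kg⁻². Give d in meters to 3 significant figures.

1.98 × 10⁸ m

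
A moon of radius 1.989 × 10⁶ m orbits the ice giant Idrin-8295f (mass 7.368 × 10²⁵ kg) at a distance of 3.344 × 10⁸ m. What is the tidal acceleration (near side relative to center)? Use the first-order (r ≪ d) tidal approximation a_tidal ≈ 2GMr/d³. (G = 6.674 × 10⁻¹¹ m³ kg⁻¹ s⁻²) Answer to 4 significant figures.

Δa = 2GMr/d³
   = 2 × (6.674 × 10⁻¹¹) × (7.368 × 10²⁵) × (1.989 × 10⁶) / (3.344 × 10⁸)³
   = 5.231 × 10⁻⁴ m/s²

5.231 × 10⁻⁴ m/s²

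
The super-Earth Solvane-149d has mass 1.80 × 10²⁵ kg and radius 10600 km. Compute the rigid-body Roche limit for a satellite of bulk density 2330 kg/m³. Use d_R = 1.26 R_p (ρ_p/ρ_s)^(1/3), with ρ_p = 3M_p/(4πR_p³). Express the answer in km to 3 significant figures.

15500 km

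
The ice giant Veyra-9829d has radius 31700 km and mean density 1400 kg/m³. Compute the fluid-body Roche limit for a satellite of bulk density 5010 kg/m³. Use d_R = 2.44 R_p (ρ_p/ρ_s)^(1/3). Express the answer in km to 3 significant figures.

d_R = 2.44 × 31700 km × (1400/5010)^(1/3)
    = 50600 km

50600 km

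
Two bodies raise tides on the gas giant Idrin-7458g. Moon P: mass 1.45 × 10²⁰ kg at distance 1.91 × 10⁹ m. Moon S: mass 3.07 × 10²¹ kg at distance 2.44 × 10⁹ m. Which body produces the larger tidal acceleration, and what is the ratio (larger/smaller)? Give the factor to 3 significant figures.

Moon S, by a factor of ≈ 10.2

The tide-raising term goes as M/d³ (the gradient of a 1/d² field).
Moon P: (1.45 × 10²⁰) / (1.91 × 10⁹)³ = 2.081 × 10⁻⁸
Moon S: (3.07 × 10²¹) / (2.44 × 10⁹)³ = 2.113 × 10⁻⁷
Ratio (larger/smaller) = 10.2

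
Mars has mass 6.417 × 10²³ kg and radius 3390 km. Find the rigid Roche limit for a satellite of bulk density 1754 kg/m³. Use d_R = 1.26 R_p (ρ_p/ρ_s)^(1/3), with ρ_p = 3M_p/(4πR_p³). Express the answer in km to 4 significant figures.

5590 km

ρ_p = 3M_p/(4πR_p³) = 3 × (6.417 × 10²³) / (4π × (3.390 × 10⁶ m)³) = 3932 kg/m³
d_R = 1.26 × 3390 km × (3932/1754)^(1/3)
    = 5590 km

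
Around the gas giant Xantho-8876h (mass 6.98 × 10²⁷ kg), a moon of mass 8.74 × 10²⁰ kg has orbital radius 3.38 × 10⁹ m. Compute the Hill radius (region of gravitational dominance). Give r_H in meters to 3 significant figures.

1.17 × 10⁷ m

r_H ≈ a (m/3M)^(1/3)
    = (3.38 × 10⁹) × (8.74 × 10²⁰ / (3 × 6.98 × 10²⁷))^(1/3)
    = 1.17 × 10⁷ m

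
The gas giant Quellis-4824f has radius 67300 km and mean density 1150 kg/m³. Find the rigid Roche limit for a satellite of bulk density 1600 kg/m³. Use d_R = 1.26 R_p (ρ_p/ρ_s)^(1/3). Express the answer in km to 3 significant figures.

76000 km

d_R = 1.26 × 67300 km × (1150/1600)^(1/3)
    = 76000 km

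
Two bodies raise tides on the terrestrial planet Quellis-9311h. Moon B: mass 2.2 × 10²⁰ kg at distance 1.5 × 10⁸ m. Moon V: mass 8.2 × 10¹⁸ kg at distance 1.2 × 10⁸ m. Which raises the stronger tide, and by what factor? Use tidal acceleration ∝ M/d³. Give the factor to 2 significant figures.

Tidal stretch scales as M/d³; compute that for each body.
Moon B: (2.2 × 10²⁰) / (1.5 × 10⁸)³ = 6.519 × 10⁻⁵
Moon V: (8.2 × 10¹⁸) / (1.2 × 10⁸)³ = 4.745 × 10⁻⁶
Ratio (larger/smaller) = 14

Moon B, by a factor of ≈ 14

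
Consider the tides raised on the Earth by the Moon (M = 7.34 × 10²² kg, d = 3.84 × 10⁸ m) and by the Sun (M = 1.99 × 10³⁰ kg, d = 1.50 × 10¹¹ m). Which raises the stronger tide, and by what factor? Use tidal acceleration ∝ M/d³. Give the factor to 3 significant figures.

The Moon, by a factor of ≈ 2.20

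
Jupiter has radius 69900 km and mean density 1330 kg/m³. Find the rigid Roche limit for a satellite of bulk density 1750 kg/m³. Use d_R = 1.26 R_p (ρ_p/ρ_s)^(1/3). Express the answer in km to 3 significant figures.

80400 km

d_R = 1.26 × 69900 km × (1330/1750)^(1/3)
    = 80400 km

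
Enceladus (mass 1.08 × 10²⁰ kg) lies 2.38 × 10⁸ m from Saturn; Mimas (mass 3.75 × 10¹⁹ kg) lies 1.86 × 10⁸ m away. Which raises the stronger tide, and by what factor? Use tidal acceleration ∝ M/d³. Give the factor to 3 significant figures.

Enceladus, by a factor of ≈ 1.37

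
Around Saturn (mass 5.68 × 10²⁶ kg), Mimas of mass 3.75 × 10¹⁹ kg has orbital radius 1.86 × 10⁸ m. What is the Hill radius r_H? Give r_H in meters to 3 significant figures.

5.21 × 10⁵ m

r_H ≈ a (m/3M)^(1/3)
    = (1.86 × 10⁸) × (3.75 × 10¹⁹ / (3 × 5.68 × 10²⁶))^(1/3)
    = 5.21 × 10⁵ m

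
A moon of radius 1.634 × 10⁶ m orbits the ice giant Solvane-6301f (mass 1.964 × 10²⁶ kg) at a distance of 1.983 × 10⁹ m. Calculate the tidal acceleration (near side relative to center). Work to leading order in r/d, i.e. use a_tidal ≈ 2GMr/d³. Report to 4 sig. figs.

Since r ≪ d, expand the inverse-square field across one radius to get the leading 2GMr/d³ term.
Δa = 2GMr/d³
   = 2 × (6.674 × 10⁻¹¹) × (1.964 × 10²⁶) × (1.634 × 10⁶) / (1.983 × 10⁹)³
   = 5.493 × 10⁻⁶ m/s²

5.493 × 10⁻⁶ m/s²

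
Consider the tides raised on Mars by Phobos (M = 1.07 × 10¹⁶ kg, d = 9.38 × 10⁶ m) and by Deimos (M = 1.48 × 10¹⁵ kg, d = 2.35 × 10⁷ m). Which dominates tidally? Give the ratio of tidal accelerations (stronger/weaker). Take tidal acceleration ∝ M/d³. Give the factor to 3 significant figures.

Tidal acceleration ∝ M/d³, so compare M/d³ for each.
Phobos: (1.07 × 10¹⁶) / (9.38 × 10⁶)³ = 1.297 × 10⁻⁵
Deimos: (1.48 × 10¹⁵) / (2.35 × 10⁷)³ = 1.140 × 10⁻⁷
Ratio (larger/smaller) = 114

Phobos, by a factor of ≈ 114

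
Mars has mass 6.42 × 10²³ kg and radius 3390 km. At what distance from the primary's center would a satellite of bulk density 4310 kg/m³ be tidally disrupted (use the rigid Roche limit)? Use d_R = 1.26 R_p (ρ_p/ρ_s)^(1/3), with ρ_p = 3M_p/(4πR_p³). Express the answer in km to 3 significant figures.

4140 km

ρ_p = 3M_p/(4πR_p³) = 3 × (6.42 × 10²³) / (4π × (3.39 × 10⁶ m)³) = 3930 kg/m³
d_R = 1.26 × 3390 km × (3930/4310)^(1/3)
    = 4140 km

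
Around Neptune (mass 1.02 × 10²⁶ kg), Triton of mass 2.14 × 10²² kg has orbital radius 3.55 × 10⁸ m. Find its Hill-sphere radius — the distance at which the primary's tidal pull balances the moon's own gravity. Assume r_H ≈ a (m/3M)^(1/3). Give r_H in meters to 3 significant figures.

1.46 × 10⁷ m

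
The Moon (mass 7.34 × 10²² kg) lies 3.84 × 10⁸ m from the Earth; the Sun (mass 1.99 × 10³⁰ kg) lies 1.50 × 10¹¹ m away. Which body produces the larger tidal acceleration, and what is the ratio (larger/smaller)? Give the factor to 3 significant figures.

The Moon, by a factor of ≈ 2.20

Tidal stretch scales as M/d³; compute that for each body.
The Moon: (7.34 × 10²²) / (3.84 × 10⁸)³ = 1.296 × 10⁻³
The Sun: (1.99 × 10³⁰) / (1.50 × 10¹¹)³ = 5.896 × 10⁻⁴
Ratio (larger/smaller) = 2.20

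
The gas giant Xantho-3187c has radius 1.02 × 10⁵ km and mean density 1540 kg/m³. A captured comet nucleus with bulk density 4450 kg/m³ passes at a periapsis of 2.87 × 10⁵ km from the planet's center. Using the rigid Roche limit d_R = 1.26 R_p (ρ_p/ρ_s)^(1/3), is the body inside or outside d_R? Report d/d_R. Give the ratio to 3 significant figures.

d_R = 1.26 × (1.02 × 10⁵ km) × (1540/4450)^(1/3) = 90230 km
d/d_R = (2.87 × 10⁵) / (90230) = 3.18
Since d/d_R > 1, the body is outside the Roche limit.

outside; d/d_R ≈ 3.18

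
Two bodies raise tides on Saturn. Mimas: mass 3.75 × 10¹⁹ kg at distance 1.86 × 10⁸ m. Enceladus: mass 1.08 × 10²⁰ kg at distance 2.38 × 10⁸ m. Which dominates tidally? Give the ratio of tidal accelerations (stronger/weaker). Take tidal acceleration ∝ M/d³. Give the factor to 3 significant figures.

Tidal acceleration ∝ M/d³, so compare M/d³ for each.
Mimas: (3.75 × 10¹⁹) / (1.86 × 10⁸)³ = 5.828 × 10⁻⁶
Enceladus: (1.08 × 10²⁰) / (2.38 × 10⁸)³ = 8.011 × 10⁻⁶
Ratio (larger/smaller) = 1.37

Enceladus, by a factor of ≈ 1.37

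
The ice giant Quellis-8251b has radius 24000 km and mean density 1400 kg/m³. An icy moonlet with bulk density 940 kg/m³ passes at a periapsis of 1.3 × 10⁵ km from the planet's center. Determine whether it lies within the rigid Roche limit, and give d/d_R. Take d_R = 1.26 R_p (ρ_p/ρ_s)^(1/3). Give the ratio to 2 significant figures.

d_R = 1.26 × (24000 km) × (1400/940)^(1/3) = 34530 km
d/d_R = (1.3 × 10⁵) / (34530) = 3.8
Since d/d_R > 1, the body is outside the Roche limit.

outside; d/d_R ≈ 3.8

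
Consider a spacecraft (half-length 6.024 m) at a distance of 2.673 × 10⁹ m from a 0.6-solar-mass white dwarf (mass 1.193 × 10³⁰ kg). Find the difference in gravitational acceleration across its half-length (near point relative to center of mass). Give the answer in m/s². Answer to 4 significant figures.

Δa = 2GMr/d³
   = 2 × (6.674 × 10⁻¹¹) × (1.193 × 10³⁰) × (6.024) / (2.673 × 10⁹)³
   = 5.023 × 10⁻⁸ m/s²

5.023 × 10⁻⁸ m/s²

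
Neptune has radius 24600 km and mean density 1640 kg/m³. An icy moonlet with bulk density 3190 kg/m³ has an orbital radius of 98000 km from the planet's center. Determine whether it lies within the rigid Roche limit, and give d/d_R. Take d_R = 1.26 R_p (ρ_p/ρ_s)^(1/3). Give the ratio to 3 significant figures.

d_R = 1.26 × (24600 km) × (1640/3190)^(1/3) = 24830 km
d/d_R = (98000) / (24830) = 3.95
Since d/d_R > 1, the body is outside the Roche limit.

outside; d/d_R ≈ 3.95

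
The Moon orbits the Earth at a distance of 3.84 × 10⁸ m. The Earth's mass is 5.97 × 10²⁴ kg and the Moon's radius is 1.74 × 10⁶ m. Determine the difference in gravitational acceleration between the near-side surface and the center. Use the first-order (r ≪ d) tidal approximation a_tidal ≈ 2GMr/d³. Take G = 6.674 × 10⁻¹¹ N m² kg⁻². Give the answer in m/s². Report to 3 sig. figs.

2.45 × 10⁻⁵ m/s²

a_tidal = 2GMr/d³
        = 2 × (6.674 × 10⁻¹¹) × (5.97 × 10²⁴) × (1.74 × 10⁶) / (3.84 × 10⁸)³
        = 2.45 × 10⁻⁵ m/s²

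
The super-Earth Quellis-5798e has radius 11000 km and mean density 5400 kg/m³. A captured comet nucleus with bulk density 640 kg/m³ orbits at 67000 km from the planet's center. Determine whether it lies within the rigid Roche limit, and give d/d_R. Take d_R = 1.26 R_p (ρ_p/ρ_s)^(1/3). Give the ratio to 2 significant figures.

d_R = 1.26 × (11000 km) × (5400/640)^(1/3) = 28220 km
d/d_R = (67000) / (28220) = 2.4
Since d/d_R > 1, the body is outside the Roche limit.

outside; d/d_R ≈ 2.4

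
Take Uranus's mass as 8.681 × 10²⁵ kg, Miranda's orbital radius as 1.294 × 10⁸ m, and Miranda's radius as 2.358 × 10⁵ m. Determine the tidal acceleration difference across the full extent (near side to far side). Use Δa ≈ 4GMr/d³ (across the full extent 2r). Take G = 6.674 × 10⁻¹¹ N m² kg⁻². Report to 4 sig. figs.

Near-to-far spans 2r, so the tidal difference is twice the near-to-center value: 4GMr/d³.
a_tidal = 4GMr/d³
        = 4 × (6.674 × 10⁻¹¹) × (8.681 × 10²⁵) × (2.358 × 10⁵) / (1.294 × 10⁸)³
        = 2.522 × 10⁻³ m/s²

2.522 × 10⁻³ m/s²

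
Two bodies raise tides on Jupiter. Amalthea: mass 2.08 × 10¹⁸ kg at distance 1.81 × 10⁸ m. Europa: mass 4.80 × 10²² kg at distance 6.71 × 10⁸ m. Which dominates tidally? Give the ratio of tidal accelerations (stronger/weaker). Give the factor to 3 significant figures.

Tidal stretch scales as M/d³; compute that for each body.
Amalthea: (2.08 × 10¹⁸) / (1.81 × 10⁸)³ = 3.508 × 10⁻⁷
Europa: (4.80 × 10²²) / (6.71 × 10⁸)³ = 1.589 × 10⁻⁴
Ratio (larger/smaller) = 453

Europa, by a factor of ≈ 453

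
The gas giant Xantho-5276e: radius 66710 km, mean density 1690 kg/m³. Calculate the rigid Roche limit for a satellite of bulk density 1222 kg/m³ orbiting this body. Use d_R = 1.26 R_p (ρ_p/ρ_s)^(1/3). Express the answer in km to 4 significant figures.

93650 km

d_R = 1.26 × 66710 km × (1690/1222)^(1/3)
    = 93650 km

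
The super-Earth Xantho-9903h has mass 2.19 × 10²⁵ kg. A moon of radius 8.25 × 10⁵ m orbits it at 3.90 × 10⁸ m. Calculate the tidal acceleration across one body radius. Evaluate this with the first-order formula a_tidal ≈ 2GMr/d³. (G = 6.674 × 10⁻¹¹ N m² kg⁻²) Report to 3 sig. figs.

Δg = 2GMr/d³
   = 2 × (6.674 × 10⁻¹¹) × (2.19 × 10²⁵) × (8.25 × 10⁵) / (3.90 × 10⁸)³
   = 4.07 × 10⁻⁵ m/s²

4.07 × 10⁻⁵ m/s²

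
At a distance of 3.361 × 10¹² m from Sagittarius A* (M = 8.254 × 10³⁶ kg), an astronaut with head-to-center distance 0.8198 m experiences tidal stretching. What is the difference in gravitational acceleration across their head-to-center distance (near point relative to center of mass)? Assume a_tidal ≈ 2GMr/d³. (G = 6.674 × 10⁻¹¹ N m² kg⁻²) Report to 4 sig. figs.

Since r ≪ d, expand the inverse-square field across one radius to get the leading 2GMr/d³ term.
Δg = 2GMr/d³
   = 2 × (6.674 × 10⁻¹¹) × (8.254 × 10³⁶) × (0.8198) / (3.361 × 10¹²)³
   = 2.379 × 10⁻¹¹ m/s²

2.379 × 10⁻¹¹ m/s²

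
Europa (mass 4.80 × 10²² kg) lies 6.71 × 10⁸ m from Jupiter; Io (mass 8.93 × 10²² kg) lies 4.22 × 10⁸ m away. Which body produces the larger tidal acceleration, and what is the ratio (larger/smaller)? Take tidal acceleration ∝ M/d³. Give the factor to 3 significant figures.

Io, by a factor of ≈ 7.48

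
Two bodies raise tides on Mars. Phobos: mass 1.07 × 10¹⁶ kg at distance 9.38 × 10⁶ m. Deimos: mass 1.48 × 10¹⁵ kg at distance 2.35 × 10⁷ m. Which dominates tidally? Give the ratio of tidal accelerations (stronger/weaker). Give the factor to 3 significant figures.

Phobos, by a factor of ≈ 114

Tidal acceleration ∝ M/d³, so compare M/d³ for each.
Phobos: (1.07 × 10¹⁶) / (9.38 × 10⁶)³ = 1.297 × 10⁻⁵
Deimos: (1.48 × 10¹⁵) / (2.35 × 10⁷)³ = 1.140 × 10⁻⁷
Ratio (larger/smaller) = 114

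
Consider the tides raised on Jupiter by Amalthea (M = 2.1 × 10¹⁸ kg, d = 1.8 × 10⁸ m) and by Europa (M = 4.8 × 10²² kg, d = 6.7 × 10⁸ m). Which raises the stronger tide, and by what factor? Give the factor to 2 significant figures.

Europa, by a factor of ≈ 440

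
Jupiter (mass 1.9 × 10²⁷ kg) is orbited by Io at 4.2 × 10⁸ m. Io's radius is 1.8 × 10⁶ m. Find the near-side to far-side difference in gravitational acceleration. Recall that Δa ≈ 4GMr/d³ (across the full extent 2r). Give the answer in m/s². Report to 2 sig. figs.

Δa = 4GMr/d³
   = 4 × (6.674 × 10⁻¹¹) × (1.9 × 10²⁷) × (1.8 × 10⁶) / (4.2 × 10⁸)³
   = 1.2 × 10⁻² m/s²

1.2 × 10⁻² m/s²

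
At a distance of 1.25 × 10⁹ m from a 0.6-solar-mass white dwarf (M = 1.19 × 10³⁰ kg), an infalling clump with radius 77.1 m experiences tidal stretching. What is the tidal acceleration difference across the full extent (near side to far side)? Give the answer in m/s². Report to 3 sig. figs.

1.25 × 10⁻⁵ m/s²

Differencing GM/(d−r)² and GM/(d+r)² to first order in r/d gives 4GMr/d³.
a_tidal = 4GMr/d³
        = 4 × (6.674 × 10⁻¹¹) × (1.19 × 10³⁰) × (77.1) / (1.25 × 10⁹)³
        = 1.25 × 10⁻⁵ m/s²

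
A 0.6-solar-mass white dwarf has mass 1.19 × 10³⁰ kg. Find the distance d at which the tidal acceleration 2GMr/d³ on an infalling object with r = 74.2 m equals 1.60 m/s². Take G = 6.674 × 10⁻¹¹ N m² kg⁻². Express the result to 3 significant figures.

1.95 × 10⁷ m

2GMr/d³ = a_tidal  ⇒  d = (2GMr / a_tidal)^(1/3)
d = (2 × 6.674×10⁻¹¹ × (1.19 × 10³⁰) × (74.2) / (1.60))^(1/3)
  = 1.95 × 10⁷ m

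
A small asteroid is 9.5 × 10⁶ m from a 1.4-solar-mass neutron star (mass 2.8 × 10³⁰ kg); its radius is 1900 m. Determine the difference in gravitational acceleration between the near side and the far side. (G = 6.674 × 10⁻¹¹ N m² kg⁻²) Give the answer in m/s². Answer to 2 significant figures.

a_tidal = 4GMr/d³
        = 4 × (6.674 × 10⁻¹¹) × (2.8 × 10³⁰) × (1900) / (9.5 × 10⁶)³
        = 1.7 × 10³ m/s²

1.7 × 10³ m/s²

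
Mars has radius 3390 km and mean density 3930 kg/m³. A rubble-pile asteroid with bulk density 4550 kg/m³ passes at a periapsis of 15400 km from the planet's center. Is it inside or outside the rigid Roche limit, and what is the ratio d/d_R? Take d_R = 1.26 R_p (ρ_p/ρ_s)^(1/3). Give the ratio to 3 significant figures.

outside; d/d_R ≈ 3.79

d_R = 1.26 × (3390 km) × (3930/4550)^(1/3) = 4068 km
d/d_R = (15400) / (4068) = 3.79
Since d/d_R > 1, the body is outside the Roche limit.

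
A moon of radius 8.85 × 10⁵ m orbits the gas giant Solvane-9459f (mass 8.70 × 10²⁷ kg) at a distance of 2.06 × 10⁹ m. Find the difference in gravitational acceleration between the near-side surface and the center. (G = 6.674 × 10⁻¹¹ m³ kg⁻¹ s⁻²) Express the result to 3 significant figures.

Δa = 2GMr/d³
   = 2 × (6.674 × 10⁻¹¹) × (8.70 × 10²⁷) × (8.85 × 10⁵) / (2.06 × 10⁹)³
   = 1.18 × 10⁻⁴ m/s²

1.18 × 10⁻⁴ m/s²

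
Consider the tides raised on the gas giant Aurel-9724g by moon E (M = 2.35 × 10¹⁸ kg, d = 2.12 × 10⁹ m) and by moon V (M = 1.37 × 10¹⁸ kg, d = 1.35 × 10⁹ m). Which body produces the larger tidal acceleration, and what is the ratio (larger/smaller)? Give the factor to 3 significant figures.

Tidal acceleration ∝ M/d³, so compare M/d³ for each.
Moon E: (2.35 × 10¹⁸) / (2.12 × 10⁹)³ = 2.466 × 10⁻¹⁰
Moon V: (1.37 × 10¹⁸) / (1.35 × 10⁹)³ = 5.568 × 10⁻¹⁰
Ratio (larger/smaller) = 2.26

Moon V, by a factor of ≈ 2.26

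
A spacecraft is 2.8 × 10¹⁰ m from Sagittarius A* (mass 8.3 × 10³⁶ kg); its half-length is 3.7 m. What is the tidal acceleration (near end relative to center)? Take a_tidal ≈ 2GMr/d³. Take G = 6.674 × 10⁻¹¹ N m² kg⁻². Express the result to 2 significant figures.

1.9 × 10⁻⁴ m/s²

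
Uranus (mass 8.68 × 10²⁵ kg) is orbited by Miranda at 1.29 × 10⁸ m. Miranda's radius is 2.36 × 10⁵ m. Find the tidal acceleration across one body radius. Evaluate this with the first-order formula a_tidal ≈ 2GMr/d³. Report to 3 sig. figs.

1.27 × 10⁻³ m/s²

Since r ≪ d, expand the inverse-square field across one radius to get the leading 2GMr/d³ term.
Δg = 2GMr/d³
   = 2 × (6.674 × 10⁻¹¹) × (8.68 × 10²⁵) × (2.36 × 10⁵) / (1.29 × 10⁸)³
   = 1.27 × 10⁻³ m/s²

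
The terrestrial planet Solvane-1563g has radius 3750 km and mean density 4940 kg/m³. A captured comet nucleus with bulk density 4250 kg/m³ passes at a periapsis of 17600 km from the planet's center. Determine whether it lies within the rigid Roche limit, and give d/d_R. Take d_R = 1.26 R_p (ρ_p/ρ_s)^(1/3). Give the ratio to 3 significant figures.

d_R = 1.26 × (3750 km) × (4940/4250)^(1/3) = 4968 km
d/d_R = (17600) / (4968) = 3.54
Since d/d_R > 1, the body is outside the Roche limit.

outside; d/d_R ≈ 3.54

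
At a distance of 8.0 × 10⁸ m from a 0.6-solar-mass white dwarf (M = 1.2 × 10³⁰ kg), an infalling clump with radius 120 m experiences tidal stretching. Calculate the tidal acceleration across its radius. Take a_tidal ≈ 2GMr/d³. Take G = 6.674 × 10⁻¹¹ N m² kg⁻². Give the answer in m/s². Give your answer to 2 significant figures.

The tidal stretch is the gradient of GM/d² times the body's extent r, hence the 1/d³ dependence.
a_tidal = 2GMr/d³
        = 2 × (6.674 × 10⁻¹¹) × (1.2 × 10³⁰) × (120) / (8.0 × 10⁸)³
        = 3.8 × 10⁻⁵ m/s²

3.8 × 10⁻⁵ m/s²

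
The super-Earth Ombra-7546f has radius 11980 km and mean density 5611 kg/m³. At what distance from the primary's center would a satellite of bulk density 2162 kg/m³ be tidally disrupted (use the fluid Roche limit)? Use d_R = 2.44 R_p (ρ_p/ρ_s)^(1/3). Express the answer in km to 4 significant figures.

d_R = 2.44 × 11980 km × (5611/2162)^(1/3)
    = 40170 km

40170 km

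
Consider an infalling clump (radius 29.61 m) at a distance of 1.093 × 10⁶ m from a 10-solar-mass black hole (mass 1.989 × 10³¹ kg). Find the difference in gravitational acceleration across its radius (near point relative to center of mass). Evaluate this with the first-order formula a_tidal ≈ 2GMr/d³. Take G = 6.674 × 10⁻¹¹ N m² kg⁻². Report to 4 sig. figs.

6.020 × 10⁴ m/s²

a_tidal = 2GMr/d³
        = 2 × (6.674 × 10⁻¹¹) × (1.989 × 10³¹) × (29.61) / (1.093 × 10⁶)³
        = 6.020 × 10⁴ m/s²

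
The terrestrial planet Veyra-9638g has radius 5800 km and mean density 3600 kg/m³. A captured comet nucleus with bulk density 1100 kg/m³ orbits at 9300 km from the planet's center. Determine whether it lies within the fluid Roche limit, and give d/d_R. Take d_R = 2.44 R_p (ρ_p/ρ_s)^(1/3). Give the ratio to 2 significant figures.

inside; d/d_R ≈ 0.44

d_R = 2.44 × (5800 km) × (3600/1100)^(1/3) = 21010 km
d/d_R = (9300) / (21010) = 0.44
Since d/d_R < 1, the body is inside the Roche limit.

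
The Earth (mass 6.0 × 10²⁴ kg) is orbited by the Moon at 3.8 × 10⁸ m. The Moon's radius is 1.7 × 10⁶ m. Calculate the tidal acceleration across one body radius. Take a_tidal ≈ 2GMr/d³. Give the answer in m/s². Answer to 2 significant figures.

Δg = 2GMr/d³
   = 2 × (6.674 × 10⁻¹¹) × (6.0 × 10²⁴) × (1.7 × 10⁶) / (3.8 × 10⁸)³
   = 2.5 × 10⁻⁵ m/s²

2.5 × 10⁻⁵ m/s²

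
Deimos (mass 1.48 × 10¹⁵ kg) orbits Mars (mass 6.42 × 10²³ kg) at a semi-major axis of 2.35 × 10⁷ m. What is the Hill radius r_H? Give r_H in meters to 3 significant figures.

r_H ≈ a (m/3M)^(1/3)
    = (2.35 × 10⁷) × (1.48 × 10¹⁵ / (3 × 6.42 × 10²³))^(1/3)
    = 2.15 × 10⁴ m

2.15 × 10⁴ m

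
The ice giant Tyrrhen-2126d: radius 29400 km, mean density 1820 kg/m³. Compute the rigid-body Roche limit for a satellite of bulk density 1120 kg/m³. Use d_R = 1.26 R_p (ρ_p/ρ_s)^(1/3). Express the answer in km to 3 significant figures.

d_R = 1.26 × 29400 km × (1820/1120)^(1/3)
    = 43600 km

43600 km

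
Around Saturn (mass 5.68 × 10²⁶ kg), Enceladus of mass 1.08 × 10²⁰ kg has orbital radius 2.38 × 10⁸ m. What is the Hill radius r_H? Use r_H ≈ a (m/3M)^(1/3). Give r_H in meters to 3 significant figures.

9.49 × 10⁵ m

r_H ≈ a (m/3M)^(1/3)
    = (2.38 × 10⁸) × (1.08 × 10²⁰ / (3 × 5.68 × 10²⁶))^(1/3)
    = 9.49 × 10⁵ m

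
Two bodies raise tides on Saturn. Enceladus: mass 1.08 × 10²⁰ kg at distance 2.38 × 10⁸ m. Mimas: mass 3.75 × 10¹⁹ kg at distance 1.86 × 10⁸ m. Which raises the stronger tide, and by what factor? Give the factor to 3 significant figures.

Tidal acceleration ∝ M/d³, so compare M/d³ for each.
Enceladus: (1.08 × 10²⁰) / (2.38 × 10⁸)³ = 8.011 × 10⁻⁶
Mimas: (3.75 × 10¹⁹) / (1.86 × 10⁸)³ = 5.828 × 10⁻⁶
Ratio (larger/smaller) = 1.37

Enceladus, by a factor of ≈ 1.37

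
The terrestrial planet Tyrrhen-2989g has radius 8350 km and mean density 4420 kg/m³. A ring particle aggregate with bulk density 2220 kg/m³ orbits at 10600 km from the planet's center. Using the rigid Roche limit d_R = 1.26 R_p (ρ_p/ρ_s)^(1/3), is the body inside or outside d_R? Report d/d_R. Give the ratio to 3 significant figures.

d_R = 1.26 × (8350 km) × (4420/2220)^(1/3) = 13240 km
d/d_R = (10600) / (13240) = 0.801
Since d/d_R < 1, the body is inside the Roche limit.

inside; d/d_R ≈ 0.801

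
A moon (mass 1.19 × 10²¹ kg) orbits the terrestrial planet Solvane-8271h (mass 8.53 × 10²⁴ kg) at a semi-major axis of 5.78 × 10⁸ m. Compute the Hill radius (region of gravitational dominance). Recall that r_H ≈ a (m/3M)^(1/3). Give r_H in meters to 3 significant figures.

2.08 × 10⁷ m

r_H ≈ a (m/3M)^(1/3)
    = (5.78 × 10⁸) × (1.19 × 10²¹ / (3 × 8.53 × 10²⁴))^(1/3)
    = 2.08 × 10⁷ m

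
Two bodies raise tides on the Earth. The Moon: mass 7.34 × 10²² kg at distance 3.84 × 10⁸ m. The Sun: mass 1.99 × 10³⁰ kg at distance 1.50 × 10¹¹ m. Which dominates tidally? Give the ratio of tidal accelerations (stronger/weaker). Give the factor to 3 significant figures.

The Moon, by a factor of ≈ 2.20

The tide-raising term goes as M/d³ (the gradient of a 1/d² field).
The Moon: (7.34 × 10²²) / (3.84 × 10⁸)³ = 1.296 × 10⁻³
The Sun: (1.99 × 10³⁰) / (1.50 × 10¹¹)³ = 5.896 × 10⁻⁴
Ratio (larger/smaller) = 2.20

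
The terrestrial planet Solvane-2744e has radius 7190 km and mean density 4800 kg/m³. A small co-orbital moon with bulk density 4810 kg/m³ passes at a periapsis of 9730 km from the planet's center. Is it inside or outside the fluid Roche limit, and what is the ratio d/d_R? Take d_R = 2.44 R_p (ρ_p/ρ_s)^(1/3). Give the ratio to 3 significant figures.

d_R = 2.44 × (7190 km) × (4800/4810)^(1/3) = 17530 km
d/d_R = (9730) / (17530) = 0.555
Since d/d_R < 1, the body is inside the Roche limit.

inside; d/d_R ≈ 0.555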